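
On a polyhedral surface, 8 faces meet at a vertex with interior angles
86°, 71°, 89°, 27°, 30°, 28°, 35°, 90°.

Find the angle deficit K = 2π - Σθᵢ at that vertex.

Sum of angles = 456°. K = 360° - 456° = -96° = -8π/15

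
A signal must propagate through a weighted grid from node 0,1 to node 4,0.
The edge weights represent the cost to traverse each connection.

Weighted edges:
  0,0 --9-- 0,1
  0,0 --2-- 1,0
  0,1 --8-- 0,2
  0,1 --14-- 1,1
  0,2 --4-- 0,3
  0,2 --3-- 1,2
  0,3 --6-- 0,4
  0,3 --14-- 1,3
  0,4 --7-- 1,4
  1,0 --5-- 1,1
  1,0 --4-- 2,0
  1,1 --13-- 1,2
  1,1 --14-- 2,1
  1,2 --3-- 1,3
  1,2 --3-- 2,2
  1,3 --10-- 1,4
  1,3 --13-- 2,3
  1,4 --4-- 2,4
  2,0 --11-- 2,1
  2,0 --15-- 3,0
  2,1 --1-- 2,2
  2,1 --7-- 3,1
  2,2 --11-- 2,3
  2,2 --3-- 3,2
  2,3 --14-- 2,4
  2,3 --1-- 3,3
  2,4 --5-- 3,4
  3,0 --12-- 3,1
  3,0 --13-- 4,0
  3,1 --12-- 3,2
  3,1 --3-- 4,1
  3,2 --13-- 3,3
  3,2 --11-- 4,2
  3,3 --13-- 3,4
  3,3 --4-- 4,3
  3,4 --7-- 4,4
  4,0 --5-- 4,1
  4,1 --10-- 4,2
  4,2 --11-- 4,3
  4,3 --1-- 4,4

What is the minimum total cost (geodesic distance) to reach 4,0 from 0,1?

Shortest path: 0,1 → 0,2 → 1,2 → 2,2 → 2,1 → 3,1 → 4,1 → 4,0, total weight = 30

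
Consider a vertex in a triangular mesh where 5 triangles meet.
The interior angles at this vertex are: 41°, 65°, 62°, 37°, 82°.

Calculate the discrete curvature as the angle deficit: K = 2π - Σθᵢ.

Sum of angles = 287°. K = 360° - 287° = 73° = 73π/180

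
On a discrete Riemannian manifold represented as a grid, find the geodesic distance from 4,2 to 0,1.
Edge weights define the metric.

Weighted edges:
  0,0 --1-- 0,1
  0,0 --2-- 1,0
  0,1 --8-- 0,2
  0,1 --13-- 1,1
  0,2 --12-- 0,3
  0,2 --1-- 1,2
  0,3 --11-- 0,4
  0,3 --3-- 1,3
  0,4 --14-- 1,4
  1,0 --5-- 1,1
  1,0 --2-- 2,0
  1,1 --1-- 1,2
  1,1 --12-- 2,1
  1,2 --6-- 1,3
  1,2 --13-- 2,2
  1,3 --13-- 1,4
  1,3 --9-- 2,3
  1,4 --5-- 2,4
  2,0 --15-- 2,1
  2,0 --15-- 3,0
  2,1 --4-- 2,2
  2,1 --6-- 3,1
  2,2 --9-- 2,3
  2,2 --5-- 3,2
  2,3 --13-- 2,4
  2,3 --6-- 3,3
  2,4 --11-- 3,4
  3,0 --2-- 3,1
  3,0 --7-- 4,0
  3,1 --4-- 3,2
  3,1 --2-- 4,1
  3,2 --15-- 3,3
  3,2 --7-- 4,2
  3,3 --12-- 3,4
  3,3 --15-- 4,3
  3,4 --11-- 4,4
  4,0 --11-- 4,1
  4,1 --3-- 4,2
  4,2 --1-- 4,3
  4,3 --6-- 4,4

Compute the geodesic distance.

Shortest path: 4,2 → 4,1 → 3,1 → 3,0 → 2,0 → 1,0 → 0,0 → 0,1, total weight = 27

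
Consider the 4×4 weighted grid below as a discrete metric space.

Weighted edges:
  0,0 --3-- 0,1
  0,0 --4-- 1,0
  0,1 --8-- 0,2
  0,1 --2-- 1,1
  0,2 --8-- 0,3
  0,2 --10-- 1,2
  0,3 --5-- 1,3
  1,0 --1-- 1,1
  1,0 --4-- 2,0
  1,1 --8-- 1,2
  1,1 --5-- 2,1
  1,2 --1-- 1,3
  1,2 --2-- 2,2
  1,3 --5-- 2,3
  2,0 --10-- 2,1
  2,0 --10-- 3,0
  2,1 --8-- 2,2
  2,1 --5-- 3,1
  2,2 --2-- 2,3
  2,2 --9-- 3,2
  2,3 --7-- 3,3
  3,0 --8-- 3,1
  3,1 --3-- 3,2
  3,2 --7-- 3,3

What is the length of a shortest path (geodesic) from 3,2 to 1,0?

Shortest path: 3,2 → 3,1 → 2,1 → 1,1 → 1,0, total weight = 14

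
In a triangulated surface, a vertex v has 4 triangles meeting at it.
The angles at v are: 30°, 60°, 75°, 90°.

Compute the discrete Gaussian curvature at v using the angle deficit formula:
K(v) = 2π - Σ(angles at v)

Sum of angles = 255°. K = 360° - 255° = 105° = 7π/12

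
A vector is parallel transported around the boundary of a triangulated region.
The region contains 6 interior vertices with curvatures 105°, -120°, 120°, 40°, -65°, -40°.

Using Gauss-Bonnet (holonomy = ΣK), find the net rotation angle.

Holonomy = total enclosed curvature = 105° + (-120°) + 120° + 40° + (-65°) + (-40°) = 40°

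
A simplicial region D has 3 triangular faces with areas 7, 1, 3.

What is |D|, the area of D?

7 + 1 + 3 = 11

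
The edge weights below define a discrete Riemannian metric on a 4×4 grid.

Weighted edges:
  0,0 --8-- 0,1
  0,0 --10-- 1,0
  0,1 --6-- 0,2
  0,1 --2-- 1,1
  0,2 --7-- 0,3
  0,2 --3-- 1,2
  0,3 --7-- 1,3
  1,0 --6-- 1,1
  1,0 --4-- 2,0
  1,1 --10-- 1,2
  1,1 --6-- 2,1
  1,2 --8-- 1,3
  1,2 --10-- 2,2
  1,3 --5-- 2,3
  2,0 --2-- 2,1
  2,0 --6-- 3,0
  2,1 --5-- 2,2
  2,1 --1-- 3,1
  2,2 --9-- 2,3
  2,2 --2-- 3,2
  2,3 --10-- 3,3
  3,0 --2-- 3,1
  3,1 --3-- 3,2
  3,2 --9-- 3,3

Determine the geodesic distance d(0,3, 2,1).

Shortest path: 0,3 → 0,2 → 0,1 → 1,1 → 2,1, total weight = 21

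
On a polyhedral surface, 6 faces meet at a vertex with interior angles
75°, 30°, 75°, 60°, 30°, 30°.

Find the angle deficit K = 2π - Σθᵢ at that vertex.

Sum of angles = 300°. K = 360° - 300° = 60° = π/3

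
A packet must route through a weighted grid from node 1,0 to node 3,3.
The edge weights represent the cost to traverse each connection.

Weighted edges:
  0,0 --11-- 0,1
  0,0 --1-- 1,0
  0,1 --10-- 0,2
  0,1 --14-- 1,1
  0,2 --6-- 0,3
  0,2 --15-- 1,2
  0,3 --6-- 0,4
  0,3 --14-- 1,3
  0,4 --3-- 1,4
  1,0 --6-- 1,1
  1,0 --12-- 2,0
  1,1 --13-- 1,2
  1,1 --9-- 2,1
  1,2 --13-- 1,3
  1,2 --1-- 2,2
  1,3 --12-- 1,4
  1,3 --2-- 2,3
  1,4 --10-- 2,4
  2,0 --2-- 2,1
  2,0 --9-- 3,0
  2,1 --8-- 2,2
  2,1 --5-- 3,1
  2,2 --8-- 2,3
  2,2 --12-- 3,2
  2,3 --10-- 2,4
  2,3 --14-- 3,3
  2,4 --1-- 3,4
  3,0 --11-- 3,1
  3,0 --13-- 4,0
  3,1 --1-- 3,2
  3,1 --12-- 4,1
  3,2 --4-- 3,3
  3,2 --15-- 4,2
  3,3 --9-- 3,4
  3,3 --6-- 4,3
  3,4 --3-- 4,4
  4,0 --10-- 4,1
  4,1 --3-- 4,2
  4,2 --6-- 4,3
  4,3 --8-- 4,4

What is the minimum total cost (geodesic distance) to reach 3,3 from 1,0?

Shortest path: 1,0 → 2,0 → 2,1 → 3,1 → 3,2 → 3,3, total weight = 24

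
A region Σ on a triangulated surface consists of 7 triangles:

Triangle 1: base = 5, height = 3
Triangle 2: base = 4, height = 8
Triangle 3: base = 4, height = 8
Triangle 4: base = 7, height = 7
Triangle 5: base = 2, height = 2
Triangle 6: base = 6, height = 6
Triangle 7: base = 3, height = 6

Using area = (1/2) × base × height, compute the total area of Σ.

(1/2)×5×3 + (1/2)×4×8 + (1/2)×4×8 + (1/2)×7×7 + (1/2)×2×2 + (1/2)×6×6 + (1/2)×3×6 = 93.0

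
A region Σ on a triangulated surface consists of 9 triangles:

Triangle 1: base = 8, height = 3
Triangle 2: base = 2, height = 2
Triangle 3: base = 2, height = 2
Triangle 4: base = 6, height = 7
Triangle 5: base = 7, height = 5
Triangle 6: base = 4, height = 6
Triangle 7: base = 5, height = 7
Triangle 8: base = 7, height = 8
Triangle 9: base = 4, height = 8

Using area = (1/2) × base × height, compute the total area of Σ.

(1/2)×8×3 + (1/2)×2×2 + (1/2)×2×2 + (1/2)×6×7 + (1/2)×7×5 + (1/2)×4×6 + (1/2)×5×7 + (1/2)×7×8 + (1/2)×4×8 = 128.0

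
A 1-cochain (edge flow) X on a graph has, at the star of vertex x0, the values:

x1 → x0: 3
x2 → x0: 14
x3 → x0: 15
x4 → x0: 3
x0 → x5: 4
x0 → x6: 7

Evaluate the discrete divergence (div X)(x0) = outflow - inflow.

Divergence = sum of outgoing flows = (-3) + (-14) + (-15) + (-3) + 4 + 7 = -24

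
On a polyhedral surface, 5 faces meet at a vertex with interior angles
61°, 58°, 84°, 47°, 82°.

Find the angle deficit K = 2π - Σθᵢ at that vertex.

Sum of angles = 332°. K = 360° - 332° = 28° = 7π/45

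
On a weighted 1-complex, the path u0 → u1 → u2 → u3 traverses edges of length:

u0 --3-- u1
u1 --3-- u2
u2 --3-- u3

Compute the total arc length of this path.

Arc length = 3 + 3 + 3 = 9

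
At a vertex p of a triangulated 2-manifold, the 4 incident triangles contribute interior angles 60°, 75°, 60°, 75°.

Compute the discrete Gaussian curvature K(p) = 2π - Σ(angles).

Sum of angles = 270°. K = 360° - 270° = 90° = π/2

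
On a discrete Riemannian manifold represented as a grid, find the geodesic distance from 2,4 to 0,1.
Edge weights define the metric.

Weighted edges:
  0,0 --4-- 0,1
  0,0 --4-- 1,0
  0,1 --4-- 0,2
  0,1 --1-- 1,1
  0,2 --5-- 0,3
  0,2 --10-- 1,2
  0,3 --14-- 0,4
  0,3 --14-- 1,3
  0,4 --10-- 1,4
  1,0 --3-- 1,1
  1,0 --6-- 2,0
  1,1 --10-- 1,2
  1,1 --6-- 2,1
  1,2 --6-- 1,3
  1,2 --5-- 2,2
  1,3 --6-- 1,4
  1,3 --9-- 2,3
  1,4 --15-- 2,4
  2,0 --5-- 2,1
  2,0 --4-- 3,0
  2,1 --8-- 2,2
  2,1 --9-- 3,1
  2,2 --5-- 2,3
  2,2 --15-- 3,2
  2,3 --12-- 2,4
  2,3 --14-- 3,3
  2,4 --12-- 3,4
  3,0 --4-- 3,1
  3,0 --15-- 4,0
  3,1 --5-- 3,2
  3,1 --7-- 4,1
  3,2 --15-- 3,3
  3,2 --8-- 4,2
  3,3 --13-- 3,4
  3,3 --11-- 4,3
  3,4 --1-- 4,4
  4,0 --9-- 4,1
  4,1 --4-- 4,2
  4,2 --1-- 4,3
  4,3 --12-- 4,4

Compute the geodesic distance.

Shortest path: 2,4 → 2,3 → 2,2 → 2,1 → 1,1 → 0,1, total weight = 32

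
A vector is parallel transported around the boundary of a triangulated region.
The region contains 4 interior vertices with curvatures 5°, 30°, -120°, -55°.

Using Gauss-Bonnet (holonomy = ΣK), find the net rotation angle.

Holonomy = total enclosed curvature = 5° + 30° + (-120°) + (-55°) = -140°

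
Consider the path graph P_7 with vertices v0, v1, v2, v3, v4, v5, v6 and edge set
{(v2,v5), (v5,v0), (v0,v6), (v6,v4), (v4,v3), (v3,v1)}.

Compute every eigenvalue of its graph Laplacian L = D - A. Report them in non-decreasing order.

The path graph P_n has Laplacian eigenvalues λ_k = 2 − 2cos(kπ/n), k = 0, 1, …, n−1. Here n = 7:
k=0: 2 − 2cos(0) = 0.0; k=1: 2 − 2cos(π/7) = 0.1981; k=2: 2 − 2cos(2π/7) = 0.753; k=3: 2 − 2cos(3π/7) = 1.555; k=4: 2 − 2cos(4π/7) = 2.445; k=5: 2 − 2cos(5π/7) = 3.247; k=6: 2 − 2cos(6π/7) = 3.8019.
Laplacian eigenvalues (increasing order): [0.0, 0.1981, 0.753, 1.555, 2.445, 3.247, 3.8019]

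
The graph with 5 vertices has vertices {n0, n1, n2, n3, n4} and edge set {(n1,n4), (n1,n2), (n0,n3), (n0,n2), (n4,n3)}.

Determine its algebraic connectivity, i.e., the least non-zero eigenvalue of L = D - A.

Degrees: deg(n0) = 2, deg(n1) = 2, deg(n2) = 2, deg(n3) = 2, deg(n4) = 2.
L = D − A with rows/columns ordered (n0, n1, n2, n3, n4):
  [ 2,  0, -1, -1,  0]
  [ 0,  2, -1,  0, -1]
  [-1, -1,  2,  0,  0]
  [-1,  0,  0,  2, -1]
  [ 0, -1,  0, -1,  2]
Characteristic polynomial: det(λI − L) = λ(λ² − 5λ + 5)².
Roots: λ = 0; (λ² − 5λ + 5) = 0 ⇒ λ = (5 ± √5)/2 ≈ 1.382, 3.618 (multiplicity 2).
(Check: the roots sum (with multiplicity) to 10, matching trace L = Σdeg = 2·5 = 10.)
Laplacian eigenvalues: [0.0, 1.382, 1.382, 3.618, 3.618]. Algebraic connectivity (smallest non-zero eigenvalue) = 1.382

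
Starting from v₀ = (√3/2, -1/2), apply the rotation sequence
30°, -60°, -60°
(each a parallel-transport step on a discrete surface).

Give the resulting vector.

Total rotation: 30° + (-60°) + (-60°) = -90°. Final vector: (-0.5000, -0.8660)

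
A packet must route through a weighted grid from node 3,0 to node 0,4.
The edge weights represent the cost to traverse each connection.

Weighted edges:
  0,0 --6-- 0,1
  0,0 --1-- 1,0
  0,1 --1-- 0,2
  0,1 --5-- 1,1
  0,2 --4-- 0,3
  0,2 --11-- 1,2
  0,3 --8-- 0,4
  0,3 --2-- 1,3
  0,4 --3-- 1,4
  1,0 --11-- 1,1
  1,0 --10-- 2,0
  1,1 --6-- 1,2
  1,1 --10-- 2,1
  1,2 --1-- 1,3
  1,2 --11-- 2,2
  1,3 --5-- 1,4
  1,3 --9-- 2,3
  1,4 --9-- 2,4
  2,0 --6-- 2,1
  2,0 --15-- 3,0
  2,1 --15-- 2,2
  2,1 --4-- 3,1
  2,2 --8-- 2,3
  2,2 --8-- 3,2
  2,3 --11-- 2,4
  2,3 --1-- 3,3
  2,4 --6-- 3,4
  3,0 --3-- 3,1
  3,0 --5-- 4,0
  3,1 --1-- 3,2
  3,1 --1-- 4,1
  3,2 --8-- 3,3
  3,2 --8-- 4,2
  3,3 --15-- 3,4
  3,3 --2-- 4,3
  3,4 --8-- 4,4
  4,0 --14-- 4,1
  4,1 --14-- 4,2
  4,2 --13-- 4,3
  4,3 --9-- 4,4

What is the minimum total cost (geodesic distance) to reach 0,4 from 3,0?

Shortest path: 3,0 → 3,1 → 3,2 → 3,3 → 2,3 → 1,3 → 1,4 → 0,4, total weight = 30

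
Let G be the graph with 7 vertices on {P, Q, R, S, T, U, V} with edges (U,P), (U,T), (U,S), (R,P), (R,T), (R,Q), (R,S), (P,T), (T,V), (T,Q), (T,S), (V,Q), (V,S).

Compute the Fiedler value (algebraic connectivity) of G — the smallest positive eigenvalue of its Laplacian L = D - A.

Degrees: deg(P) = 3, deg(Q) = 3, deg(R) = 4, deg(S) = 4, deg(T) = 6, deg(U) = 3, deg(V) = 3.
L = D − A with rows/columns ordered (P, Q, R, S, T, U, V):
  [ 3,  0, -1,  0, -1, -1,  0]
  [ 0,  3, -1,  0, -1,  0, -1]
  [-1, -1,  4, -1, -1,  0,  0]
  [ 0,  0, -1,  4, -1, -1, -1]
  [-1, -1, -1, -1,  6, -1, -1]
  [-1,  0,  0, -1, -1,  3,  0]
  [ 0, -1,  0, -1, -1,  0,  3]
Characteristic polynomial: det(λI − L) = λ(λ − 2)(λ − 3)(λ − 4)²(λ − 6)(λ − 7).
Roots: λ = 0; (λ − 2) = 0 ⇒ λ = 2; (λ − 3) = 0 ⇒ λ = 3; (λ − 4) = 0 ⇒ λ = 4 (multiplicity 2); (λ − 6) = 0 ⇒ λ = 6; (λ − 7) = 0 ⇒ λ = 7.
(Check: the roots sum (with multiplicity) to 26, matching trace L = Σdeg = 2·13 = 26.)
Laplacian eigenvalues: [0.0, 2.0, 3.0, 4.0, 4.0, 6.0, 7.0]. Algebraic connectivity (smallest non-zero eigenvalue) = 2.0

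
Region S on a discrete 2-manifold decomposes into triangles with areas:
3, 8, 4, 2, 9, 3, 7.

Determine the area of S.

3 + 8 + 4 + 2 + 9 + 3 + 7 = 36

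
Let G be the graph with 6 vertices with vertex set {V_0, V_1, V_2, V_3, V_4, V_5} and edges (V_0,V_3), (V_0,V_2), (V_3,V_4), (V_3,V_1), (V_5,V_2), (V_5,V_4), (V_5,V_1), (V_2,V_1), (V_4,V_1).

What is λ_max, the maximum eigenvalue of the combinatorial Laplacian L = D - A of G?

Degrees: deg(V_0) = 2, deg(V_1) = 4, deg(V_2) = 3, deg(V_3) = 3, deg(V_4) = 3, deg(V_5) = 3.
L = D − A with rows/columns ordered (V_0, V_1, V_2, V_3, V_4, V_5):
  [ 2,  0, -1, -1,  0,  0]
  [ 0,  4, -1, -1, -1, -1]
  [-1, -1,  3,  0,  0, -1]
  [-1, -1,  0,  3, -1,  0]
  [ 0, -1,  0, -1,  3, -1]
  [ 0, -1, -1,  0, -1,  3]
Characteristic polynomial: det(λI − L) = λ(λ² − 7λ + 9)(λ² − 7λ + 11)(λ − 4).
Roots: λ = 0; (λ² − 7λ + 9) = 0 ⇒ λ = (7 ± √13)/2 ≈ 1.6972, 5.3028; (λ² − 7λ + 11) = 0 ⇒ λ = (7 ± √5)/2 ≈ 2.382, 4.618; (λ − 4) = 0 ⇒ λ = 4.
(Check: the roots sum (with multiplicity) to 18, matching trace L = Σdeg = 2·9 = 18.)
Laplacian eigenvalues: [0.0, 1.6972, 2.382, 4.0, 4.618, 5.3028]. Largest eigenvalue (spectral radius) = 5.3028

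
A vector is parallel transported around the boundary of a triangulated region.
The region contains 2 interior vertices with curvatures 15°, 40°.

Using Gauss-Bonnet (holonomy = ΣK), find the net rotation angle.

Holonomy = total enclosed curvature = 15° + 40° = 55°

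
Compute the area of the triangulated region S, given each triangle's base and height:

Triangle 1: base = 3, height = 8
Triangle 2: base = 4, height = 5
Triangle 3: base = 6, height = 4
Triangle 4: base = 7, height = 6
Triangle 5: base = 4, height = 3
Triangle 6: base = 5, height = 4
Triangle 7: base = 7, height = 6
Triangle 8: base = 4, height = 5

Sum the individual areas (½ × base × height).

(1/2)×3×8 + (1/2)×4×5 + (1/2)×6×4 + (1/2)×7×6 + (1/2)×4×3 + (1/2)×5×4 + (1/2)×7×6 + (1/2)×4×5 = 102.0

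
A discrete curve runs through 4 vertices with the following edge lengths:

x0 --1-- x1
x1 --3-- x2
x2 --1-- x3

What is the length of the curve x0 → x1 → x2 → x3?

Arc length = 1 + 3 + 1 = 5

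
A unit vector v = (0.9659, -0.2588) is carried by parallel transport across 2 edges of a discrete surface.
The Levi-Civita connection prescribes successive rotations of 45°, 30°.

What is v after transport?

Total rotation: 45° + 30° = 75°. Final vector: (0.5000, 0.8660)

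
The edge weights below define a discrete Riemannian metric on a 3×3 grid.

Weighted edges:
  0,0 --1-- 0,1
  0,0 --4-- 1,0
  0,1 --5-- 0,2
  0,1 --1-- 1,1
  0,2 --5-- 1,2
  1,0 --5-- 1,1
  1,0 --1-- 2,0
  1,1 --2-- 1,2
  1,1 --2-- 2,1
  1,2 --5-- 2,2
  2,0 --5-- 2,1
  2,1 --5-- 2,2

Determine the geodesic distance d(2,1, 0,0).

Shortest path: 2,1 → 1,1 → 0,1 → 0,0, total weight = 4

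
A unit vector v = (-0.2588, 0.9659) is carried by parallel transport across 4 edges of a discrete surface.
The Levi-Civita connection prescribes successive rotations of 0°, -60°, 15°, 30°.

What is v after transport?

Total rotation: 0° + (-60°) + 15° + 30° = -15°. Final vector: (0, 1)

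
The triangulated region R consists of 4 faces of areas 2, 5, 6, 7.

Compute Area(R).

2 + 5 + 6 + 7 = 20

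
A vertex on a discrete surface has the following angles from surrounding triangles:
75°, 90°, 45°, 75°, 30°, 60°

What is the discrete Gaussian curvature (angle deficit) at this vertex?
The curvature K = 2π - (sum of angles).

Sum of angles = 375°. K = 360° - 375° = -15° = -π/12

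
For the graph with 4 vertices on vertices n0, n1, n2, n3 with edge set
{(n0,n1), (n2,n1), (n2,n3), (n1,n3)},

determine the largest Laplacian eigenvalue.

Degrees: deg(n0) = 1, deg(n1) = 3, deg(n2) = 2, deg(n3) = 2.
L = D − A with rows/columns ordered (n0, n1, n2, n3):
  [ 1, -1,  0,  0]
  [-1,  3, -1, -1]
  [ 0, -1,  2, -1]
  [ 0, -1, -1,  2]
Characteristic polynomial: det(λI − L) = λ(λ − 1)(λ − 3)(λ − 4).
Roots: λ = 0; (λ − 1) = 0 ⇒ λ = 1; (λ − 3) = 0 ⇒ λ = 3; (λ − 4) = 0 ⇒ λ = 4.
(Check: the roots sum (with multiplicity) to 8, matching trace L = Σdeg = 2·4 = 8.)
Laplacian eigenvalues: [0.0, 1.0, 3.0, 4.0]. Largest eigenvalue (spectral radius) = 4.0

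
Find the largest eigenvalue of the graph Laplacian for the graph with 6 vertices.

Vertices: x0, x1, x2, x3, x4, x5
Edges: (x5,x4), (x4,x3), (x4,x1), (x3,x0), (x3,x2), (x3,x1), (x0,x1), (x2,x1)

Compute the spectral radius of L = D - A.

Degrees: deg(x0) = 2, deg(x1) = 4, deg(x2) = 2, deg(x3) = 4, deg(x4) = 3, deg(x5) = 1.
L = D − A with rows/columns ordered (x0, x1, x2, x3, x4, x5):
  [ 2, -1,  0, -1,  0,  0]
  [-1,  4, -1, -1, -1,  0]
  [ 0, -1,  2, -1,  0,  0]
  [-1, -1, -1,  4, -1,  0]
  [ 0, -1,  0, -1,  3, -1]
  [ 0,  0,  0,  0, -1,  1]
Characteristic polynomial: det(λI − L) = λ(λ² − 6λ + 4)(λ − 2)(λ − 3)(λ − 5).
Roots: λ = 0; (λ² − 6λ + 4) = 0 ⇒ λ = 3 ± √5 ≈ 0.7639, 5.2361; (λ − 2) = 0 ⇒ λ = 2; (λ − 3) = 0 ⇒ λ = 3; (λ − 5) = 0 ⇒ λ = 5.
(Check: the roots sum (with multiplicity) to 16, matching trace L = Σdeg = 2·8 = 16.)
Laplacian eigenvalues: [0.0, 0.7639, 2.0, 3.0, 5.0, 5.2361]. Largest eigenvalue (spectral radius) = 5.2361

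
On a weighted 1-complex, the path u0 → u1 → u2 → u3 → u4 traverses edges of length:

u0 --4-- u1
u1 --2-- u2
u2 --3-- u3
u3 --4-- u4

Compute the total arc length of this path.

Arc length = 4 + 2 + 3 + 4 = 13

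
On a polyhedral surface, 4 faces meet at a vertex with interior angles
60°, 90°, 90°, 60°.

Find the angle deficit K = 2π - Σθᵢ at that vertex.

Sum of angles = 300°. K = 360° - 300° = 60° = π/3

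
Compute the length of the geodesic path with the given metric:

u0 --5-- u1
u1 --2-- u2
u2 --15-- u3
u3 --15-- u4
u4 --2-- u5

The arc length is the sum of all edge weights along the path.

Arc length = 5 + 2 + 15 + 15 + 2 = 39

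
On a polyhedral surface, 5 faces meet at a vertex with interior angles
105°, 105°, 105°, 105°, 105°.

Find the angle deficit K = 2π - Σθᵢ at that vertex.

Sum of angles = 525°. K = 360° - 525° = -165° = -11π/12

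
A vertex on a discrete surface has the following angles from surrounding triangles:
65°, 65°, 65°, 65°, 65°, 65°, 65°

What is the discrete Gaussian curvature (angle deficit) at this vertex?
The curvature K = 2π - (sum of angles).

Sum of angles = 455°. K = 360° - 455° = -95°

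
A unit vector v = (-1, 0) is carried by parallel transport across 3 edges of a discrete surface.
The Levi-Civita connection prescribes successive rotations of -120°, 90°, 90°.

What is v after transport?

Total rotation: (-120°) + 90° + 90° = 60°. Final vector: (-0.5000, -0.8660)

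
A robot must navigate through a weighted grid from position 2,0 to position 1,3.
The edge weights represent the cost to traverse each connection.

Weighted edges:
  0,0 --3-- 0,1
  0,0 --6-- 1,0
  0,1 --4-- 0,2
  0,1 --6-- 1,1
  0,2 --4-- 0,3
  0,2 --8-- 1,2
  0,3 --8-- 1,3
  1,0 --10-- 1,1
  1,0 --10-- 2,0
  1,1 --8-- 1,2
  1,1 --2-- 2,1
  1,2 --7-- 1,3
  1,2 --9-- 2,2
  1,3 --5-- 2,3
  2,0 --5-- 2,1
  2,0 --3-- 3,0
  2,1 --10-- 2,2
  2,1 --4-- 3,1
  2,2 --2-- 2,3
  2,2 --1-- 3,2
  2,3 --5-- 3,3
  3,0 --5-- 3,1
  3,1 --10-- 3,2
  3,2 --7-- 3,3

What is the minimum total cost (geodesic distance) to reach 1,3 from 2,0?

Shortest path: 2,0 → 2,1 → 1,1 → 1,2 → 1,3, total weight = 22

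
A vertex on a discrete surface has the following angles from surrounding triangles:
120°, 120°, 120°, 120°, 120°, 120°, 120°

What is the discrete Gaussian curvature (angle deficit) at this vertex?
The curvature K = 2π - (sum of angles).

Sum of angles = 840°. K = 360° - 840° = -480° = -8π/3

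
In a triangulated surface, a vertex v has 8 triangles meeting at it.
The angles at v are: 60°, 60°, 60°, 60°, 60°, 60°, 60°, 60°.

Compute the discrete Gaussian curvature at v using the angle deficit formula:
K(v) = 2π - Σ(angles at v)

Sum of angles = 480°. K = 360° - 480° = -120° = -2π/3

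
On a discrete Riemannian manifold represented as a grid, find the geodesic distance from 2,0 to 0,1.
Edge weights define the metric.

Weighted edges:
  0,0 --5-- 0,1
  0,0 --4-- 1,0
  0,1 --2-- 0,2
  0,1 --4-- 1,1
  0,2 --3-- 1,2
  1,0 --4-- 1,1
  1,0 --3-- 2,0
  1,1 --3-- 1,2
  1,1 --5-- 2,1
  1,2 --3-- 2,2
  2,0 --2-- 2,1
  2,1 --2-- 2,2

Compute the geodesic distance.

Shortest path: 2,0 → 2,1 → 1,1 → 0,1, total weight = 11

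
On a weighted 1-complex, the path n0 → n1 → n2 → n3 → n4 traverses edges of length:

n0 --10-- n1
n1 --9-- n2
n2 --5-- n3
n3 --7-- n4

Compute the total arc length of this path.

Arc length = 10 + 9 + 5 + 7 = 31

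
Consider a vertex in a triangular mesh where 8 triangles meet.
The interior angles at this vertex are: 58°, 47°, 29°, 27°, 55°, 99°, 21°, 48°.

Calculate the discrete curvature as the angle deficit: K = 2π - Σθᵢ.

Sum of angles = 384°. K = 360° - 384° = -24° = -2π/15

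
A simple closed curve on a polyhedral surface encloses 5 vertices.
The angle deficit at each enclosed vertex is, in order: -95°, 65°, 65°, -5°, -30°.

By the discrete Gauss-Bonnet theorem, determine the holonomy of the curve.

Holonomy = total enclosed curvature = (-95°) + 65° + 65° + (-5°) + (-30°) = 0°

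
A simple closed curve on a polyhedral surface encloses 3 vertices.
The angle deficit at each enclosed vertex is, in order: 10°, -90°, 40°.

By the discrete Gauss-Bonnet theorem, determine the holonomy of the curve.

Holonomy = total enclosed curvature = 10° + (-90°) + 40° = -40°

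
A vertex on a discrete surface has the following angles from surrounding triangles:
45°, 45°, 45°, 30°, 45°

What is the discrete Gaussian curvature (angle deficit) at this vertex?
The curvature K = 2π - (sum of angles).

Sum of angles = 210°. K = 360° - 210° = 150°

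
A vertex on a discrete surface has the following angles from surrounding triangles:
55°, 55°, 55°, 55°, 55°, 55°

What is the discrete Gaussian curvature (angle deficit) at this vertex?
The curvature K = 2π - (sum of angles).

Sum of angles = 330°. K = 360° - 330° = 30° = π/6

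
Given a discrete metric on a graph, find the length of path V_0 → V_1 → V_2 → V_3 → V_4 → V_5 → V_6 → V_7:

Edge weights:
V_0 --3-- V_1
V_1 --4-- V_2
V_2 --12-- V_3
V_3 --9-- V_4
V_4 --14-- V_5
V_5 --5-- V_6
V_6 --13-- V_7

Arc length = 3 + 4 + 12 + 9 + 14 + 5 + 13 = 60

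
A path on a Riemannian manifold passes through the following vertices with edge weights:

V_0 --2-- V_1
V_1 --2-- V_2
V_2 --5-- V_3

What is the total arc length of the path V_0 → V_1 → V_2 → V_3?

Arc length = 2 + 2 + 5 = 9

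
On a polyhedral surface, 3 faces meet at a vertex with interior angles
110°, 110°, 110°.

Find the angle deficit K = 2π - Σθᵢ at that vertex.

Sum of angles = 330°. K = 360° - 330° = 30°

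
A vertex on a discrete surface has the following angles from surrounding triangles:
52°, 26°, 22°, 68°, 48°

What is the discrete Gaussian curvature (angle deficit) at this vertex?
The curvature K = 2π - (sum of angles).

Sum of angles = 216°. K = 360° - 216° = 144° = 4π/5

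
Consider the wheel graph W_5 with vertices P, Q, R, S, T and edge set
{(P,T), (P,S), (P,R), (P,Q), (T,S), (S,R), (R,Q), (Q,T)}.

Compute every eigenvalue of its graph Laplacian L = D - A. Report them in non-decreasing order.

The wheel W_5 is the join K_1 ∨ C_4 (a hub joined to every vertex of a cycle of length 4). For a join G ∨ H (G on p vertices, H on q vertices) the Laplacian spectrum is 0, p+q, the eigenvalues of L(G) other than one 0 each shifted by +q, and the eigenvalues of L(H) other than one 0 each shifted by +p. With G = K_1 (p = 1, nothing left after dropping its 0) and H = C_4 (q = 4, eigenvalues 2 − 2cos(2πk/4), k = 0, …, 3; drop k = 0), the spectrum of W_5 is 0, 5, and 1 + (2 − 2cos(2πk/4)) = 3 − 2cos(2πk/4) for k = 1, …, 3:
k=1: 3 − 2cos(π/2) = 3.0; k=2: 3 − 2cos(π) = 5.0; k=3: 3 − 2cos(3π/2) = 3.0.
Laplacian eigenvalues (increasing order): [0.0, 3.0, 3.0, 5.0, 5.0]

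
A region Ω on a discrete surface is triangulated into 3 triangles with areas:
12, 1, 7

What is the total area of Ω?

12 + 1 + 7 = 20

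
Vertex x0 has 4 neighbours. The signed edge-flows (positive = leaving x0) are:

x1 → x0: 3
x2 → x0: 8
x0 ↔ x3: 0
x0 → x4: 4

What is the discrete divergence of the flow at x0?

Divergence = sum of outgoing flows = (-3) + (-8) + 0 + 4 = -7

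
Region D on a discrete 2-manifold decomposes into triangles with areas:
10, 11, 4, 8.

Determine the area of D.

10 + 11 + 4 + 8 = 33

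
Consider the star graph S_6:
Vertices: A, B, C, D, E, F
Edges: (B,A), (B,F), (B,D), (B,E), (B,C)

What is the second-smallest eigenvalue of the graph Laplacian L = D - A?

The star S_6 is the complete bipartite graph K_{1,5} (one hub of degree 5, 5 leaves of degree 1). The Laplacian spectrum of K_{p,q} is 0, p (multiplicity q−1), q (multiplicity p−1), p+q. With p = 1, q = 5: 0 once, 1 with multiplicity 4, and 6 once. (Check: trace L = sum of degrees = 10 = 4·1 + 6.)
Laplacian eigenvalues: [0.0, 1.0, 1.0, 1.0, 1.0, 6.0]. Algebraic connectivity (smallest non-zero eigenvalue) = 1.0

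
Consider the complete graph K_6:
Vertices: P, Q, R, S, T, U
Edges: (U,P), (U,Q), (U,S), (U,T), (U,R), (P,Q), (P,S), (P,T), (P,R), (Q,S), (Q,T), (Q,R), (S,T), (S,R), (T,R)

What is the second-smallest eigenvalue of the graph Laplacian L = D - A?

For the complete graph K_n, L = nI − J (J = all-ones matrix). J has eigenvalues n (once, eigenvector 𝟙) and 0 (multiplicity n−1), so L has eigenvalues 0 (once) and n (multiplicity n−1). Here n = 6: eigenvalue 0 once and 6 with multiplicity 5.
Laplacian eigenvalues: [0.0, 6.0, 6.0, 6.0, 6.0, 6.0]. Algebraic connectivity (smallest non-zero eigenvalue) = 6.0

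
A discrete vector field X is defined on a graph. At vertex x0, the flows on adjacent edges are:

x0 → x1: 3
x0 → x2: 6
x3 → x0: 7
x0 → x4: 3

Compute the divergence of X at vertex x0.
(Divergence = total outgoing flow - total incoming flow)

Divergence = sum of outgoing flows = 3 + 6 + (-7) + 3 = 5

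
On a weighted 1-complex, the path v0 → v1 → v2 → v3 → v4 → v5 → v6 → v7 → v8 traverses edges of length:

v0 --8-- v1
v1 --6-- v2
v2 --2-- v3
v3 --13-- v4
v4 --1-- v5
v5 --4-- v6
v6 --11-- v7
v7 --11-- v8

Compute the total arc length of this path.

Arc length = 8 + 6 + 2 + 13 + 1 + 4 + 11 + 11 = 56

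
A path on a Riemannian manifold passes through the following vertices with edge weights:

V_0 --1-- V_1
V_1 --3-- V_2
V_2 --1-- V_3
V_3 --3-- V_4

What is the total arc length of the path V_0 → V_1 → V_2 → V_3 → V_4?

Arc length = 1 + 3 + 1 + 3 = 8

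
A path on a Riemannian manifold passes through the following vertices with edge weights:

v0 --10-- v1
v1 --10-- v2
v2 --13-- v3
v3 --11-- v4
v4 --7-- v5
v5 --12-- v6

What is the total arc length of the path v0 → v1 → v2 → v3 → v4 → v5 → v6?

Arc length = 10 + 10 + 13 + 11 + 7 + 12 = 63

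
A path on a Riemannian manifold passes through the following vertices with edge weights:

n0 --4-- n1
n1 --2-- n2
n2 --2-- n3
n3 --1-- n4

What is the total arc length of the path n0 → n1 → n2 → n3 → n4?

Arc length = 4 + 2 + 2 + 1 = 9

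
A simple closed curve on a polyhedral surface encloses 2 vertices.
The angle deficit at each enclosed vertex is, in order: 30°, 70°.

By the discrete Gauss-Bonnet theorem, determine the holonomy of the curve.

Holonomy = total enclosed curvature = 30° + 70° = 100°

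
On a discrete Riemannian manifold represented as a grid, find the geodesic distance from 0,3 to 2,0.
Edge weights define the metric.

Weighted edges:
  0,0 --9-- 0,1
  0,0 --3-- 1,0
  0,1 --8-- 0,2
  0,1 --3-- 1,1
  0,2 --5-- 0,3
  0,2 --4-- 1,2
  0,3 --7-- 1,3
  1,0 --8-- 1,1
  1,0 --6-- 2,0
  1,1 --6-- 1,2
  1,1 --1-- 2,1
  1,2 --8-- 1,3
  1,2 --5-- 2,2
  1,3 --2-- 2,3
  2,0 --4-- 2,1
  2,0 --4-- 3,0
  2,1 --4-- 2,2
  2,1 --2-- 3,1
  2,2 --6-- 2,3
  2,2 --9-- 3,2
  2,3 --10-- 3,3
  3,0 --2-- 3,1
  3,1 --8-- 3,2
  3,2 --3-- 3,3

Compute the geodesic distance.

Shortest path: 0,3 → 0,2 → 1,2 → 1,1 → 2,1 → 2,0, total weight = 20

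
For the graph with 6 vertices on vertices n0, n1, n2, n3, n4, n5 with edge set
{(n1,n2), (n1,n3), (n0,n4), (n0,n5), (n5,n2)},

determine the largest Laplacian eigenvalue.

Degrees: deg(n0) = 2, deg(n1) = 2, deg(n2) = 2, deg(n3) = 1, deg(n4) = 1, deg(n5) = 2.
L = D − A with rows/columns ordered (n0, n1, n2, n3, n4, n5):
  [ 2,  0,  0,  0, -1, -1]
  [ 0,  2, -1, -1,  0,  0]
  [ 0, -1,  2,  0,  0, -1]
  [ 0, -1,  0,  1,  0,  0]
  [-1,  0,  0,  0,  1,  0]
  [-1,  0, -1,  0,  0,  2]
Characteristic polynomial: det(λI − L) = λ(λ² − 4λ + 1)(λ − 1)(λ − 2)(λ − 3).
Roots: λ = 0; (λ² − 4λ + 1) = 0 ⇒ λ = 2 ± √3 ≈ 0.2679, 3.7321; (λ − 1) = 0 ⇒ λ = 1; (λ − 2) = 0 ⇒ λ = 2; (λ − 3) = 0 ⇒ λ = 3.
(Check: the roots sum (with multiplicity) to 10, matching trace L = Σdeg = 2·5 = 10.)
Laplacian eigenvalues: [0.0, 0.2679, 1.0, 2.0, 3.0, 3.7321]. Largest eigenvalue (spectral radius) = 3.7321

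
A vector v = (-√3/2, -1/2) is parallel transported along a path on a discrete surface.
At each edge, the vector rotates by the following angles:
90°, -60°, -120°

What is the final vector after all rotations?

Total rotation: 90° + (-60°) + (-120°) = -90°. Final vector: (-0.5000, 0.8660)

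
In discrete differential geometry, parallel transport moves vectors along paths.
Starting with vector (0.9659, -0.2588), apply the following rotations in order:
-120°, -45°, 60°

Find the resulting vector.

Total rotation: (-120°) + (-45°) + 60° = -105°. Final vector: (-0.5000, -0.8660)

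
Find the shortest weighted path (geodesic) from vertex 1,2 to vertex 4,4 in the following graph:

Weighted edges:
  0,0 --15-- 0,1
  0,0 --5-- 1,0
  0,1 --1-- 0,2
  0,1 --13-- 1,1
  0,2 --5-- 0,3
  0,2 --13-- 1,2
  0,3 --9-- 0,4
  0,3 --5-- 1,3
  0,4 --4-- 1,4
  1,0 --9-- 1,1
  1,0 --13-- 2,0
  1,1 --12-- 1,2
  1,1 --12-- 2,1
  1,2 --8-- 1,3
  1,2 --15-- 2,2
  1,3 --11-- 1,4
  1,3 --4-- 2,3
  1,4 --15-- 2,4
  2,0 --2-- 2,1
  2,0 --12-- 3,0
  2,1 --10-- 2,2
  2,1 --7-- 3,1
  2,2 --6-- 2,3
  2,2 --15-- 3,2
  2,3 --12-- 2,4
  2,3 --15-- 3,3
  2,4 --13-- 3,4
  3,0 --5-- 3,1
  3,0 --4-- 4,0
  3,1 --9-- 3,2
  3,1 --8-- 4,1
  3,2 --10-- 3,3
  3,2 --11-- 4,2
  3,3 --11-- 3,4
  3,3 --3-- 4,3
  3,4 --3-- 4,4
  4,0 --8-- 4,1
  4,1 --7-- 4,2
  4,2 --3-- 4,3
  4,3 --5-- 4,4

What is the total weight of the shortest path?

Shortest path: 1,2 → 1,3 → 2,3 → 3,3 → 4,3 → 4,4, total weight = 35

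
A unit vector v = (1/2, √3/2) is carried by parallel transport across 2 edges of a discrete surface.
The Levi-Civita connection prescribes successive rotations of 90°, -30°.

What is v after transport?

Total rotation: 90° + (-30°) = 60°. Final vector: (-0.5000, 0.8660)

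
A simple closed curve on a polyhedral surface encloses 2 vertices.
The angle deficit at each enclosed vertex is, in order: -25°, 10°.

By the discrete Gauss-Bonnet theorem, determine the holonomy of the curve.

Holonomy = total enclosed curvature = (-25°) + 10° = -15°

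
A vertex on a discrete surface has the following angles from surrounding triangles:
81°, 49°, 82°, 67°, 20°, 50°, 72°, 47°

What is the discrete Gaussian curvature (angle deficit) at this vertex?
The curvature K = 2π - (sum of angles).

Sum of angles = 468°. K = 360° - 468° = -108° = -3π/5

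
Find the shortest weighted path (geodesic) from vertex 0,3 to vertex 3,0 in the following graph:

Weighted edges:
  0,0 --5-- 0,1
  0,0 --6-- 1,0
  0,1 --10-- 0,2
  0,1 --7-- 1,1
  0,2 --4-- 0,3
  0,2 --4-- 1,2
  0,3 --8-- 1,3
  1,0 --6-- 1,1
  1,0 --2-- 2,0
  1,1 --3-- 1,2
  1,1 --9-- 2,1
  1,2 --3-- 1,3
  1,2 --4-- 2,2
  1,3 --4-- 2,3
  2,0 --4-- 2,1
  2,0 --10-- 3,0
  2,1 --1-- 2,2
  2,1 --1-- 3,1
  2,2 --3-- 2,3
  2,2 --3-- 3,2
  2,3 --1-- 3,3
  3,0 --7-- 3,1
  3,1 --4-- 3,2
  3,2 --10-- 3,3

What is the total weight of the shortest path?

Shortest path: 0,3 → 0,2 → 1,2 → 2,2 → 2,1 → 3,1 → 3,0, total weight = 21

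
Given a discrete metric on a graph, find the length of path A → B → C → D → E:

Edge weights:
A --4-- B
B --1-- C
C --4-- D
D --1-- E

Arc length = 4 + 1 + 4 + 1 = 10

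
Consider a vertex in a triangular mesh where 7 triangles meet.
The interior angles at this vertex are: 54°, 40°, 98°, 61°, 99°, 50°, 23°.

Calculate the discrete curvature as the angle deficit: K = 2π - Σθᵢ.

Sum of angles = 425°. K = 360° - 425° = -65° = -13π/36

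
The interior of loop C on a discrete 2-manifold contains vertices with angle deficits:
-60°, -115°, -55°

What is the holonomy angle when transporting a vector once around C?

Holonomy = total enclosed curvature = (-60°) + (-115°) + (-55°) = -230°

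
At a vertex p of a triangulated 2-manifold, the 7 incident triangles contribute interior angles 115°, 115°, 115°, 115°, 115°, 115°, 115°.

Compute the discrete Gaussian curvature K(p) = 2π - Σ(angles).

Sum of angles = 805°. K = 360° - 805° = -445° = -89π/36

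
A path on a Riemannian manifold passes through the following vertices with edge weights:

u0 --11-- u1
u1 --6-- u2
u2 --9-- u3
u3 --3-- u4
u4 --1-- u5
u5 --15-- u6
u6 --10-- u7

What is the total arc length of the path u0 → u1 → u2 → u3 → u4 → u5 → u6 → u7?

Arc length = 11 + 6 + 9 + 3 + 1 + 15 + 10 = 55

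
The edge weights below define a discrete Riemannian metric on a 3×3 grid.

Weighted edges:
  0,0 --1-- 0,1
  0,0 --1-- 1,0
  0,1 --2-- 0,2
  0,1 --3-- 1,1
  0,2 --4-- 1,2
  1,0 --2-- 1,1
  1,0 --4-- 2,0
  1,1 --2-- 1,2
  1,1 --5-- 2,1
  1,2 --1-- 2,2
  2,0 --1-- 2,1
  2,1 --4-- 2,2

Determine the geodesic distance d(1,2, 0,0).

Shortest path: 1,2 → 1,1 → 1,0 → 0,0, total weight = 5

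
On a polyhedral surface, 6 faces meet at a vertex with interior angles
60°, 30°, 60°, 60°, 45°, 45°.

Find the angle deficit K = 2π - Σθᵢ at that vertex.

Sum of angles = 300°. K = 360° - 300° = 60°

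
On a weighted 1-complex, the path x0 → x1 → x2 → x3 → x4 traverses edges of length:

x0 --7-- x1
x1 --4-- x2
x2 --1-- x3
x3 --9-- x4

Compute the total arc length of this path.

Arc length = 7 + 4 + 1 + 9 = 21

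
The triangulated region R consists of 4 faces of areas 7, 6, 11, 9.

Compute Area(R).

7 + 6 + 11 + 9 = 33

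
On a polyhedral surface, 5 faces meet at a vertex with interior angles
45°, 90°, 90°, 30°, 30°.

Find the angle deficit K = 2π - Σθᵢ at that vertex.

Sum of angles = 285°. K = 360° - 285° = 75°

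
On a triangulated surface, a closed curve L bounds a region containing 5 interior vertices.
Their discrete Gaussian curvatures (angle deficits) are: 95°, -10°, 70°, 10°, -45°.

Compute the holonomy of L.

Holonomy = total enclosed curvature = 95° + (-10°) + 70° + 10° + (-45°) = 120°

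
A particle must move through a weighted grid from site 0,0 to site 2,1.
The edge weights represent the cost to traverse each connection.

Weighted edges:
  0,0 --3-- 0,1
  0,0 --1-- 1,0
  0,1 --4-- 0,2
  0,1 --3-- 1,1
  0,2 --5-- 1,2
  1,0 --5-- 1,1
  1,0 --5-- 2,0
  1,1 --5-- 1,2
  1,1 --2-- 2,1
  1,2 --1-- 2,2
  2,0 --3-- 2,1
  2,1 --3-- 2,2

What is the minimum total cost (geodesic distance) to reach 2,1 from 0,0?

Shortest path: 0,0 → 1,0 → 1,1 → 2,1, total weight = 8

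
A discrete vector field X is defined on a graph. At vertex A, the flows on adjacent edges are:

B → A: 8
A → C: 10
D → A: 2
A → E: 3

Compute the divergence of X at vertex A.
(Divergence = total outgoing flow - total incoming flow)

Divergence = sum of outgoing flows = (-8) + 10 + (-2) + 3 = 3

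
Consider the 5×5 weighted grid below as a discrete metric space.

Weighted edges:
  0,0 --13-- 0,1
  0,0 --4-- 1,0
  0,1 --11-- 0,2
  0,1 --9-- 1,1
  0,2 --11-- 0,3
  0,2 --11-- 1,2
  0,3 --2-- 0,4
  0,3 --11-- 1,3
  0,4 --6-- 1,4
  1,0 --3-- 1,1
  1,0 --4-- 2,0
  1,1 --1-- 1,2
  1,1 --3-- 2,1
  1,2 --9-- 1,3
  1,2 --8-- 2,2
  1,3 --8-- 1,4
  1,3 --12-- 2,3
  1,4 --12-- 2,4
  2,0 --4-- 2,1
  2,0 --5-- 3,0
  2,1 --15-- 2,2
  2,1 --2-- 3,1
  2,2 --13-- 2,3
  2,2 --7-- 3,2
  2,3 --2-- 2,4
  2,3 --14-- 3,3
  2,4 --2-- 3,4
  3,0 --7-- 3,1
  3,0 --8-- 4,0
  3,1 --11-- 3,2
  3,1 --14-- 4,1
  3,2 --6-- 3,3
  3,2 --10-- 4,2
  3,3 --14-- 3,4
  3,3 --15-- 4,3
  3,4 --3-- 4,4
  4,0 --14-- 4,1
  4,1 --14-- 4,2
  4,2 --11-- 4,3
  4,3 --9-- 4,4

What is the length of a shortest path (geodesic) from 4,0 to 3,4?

Shortest path: 4,0 → 3,0 → 3,1 → 3,2 → 3,3 → 3,4, total weight = 46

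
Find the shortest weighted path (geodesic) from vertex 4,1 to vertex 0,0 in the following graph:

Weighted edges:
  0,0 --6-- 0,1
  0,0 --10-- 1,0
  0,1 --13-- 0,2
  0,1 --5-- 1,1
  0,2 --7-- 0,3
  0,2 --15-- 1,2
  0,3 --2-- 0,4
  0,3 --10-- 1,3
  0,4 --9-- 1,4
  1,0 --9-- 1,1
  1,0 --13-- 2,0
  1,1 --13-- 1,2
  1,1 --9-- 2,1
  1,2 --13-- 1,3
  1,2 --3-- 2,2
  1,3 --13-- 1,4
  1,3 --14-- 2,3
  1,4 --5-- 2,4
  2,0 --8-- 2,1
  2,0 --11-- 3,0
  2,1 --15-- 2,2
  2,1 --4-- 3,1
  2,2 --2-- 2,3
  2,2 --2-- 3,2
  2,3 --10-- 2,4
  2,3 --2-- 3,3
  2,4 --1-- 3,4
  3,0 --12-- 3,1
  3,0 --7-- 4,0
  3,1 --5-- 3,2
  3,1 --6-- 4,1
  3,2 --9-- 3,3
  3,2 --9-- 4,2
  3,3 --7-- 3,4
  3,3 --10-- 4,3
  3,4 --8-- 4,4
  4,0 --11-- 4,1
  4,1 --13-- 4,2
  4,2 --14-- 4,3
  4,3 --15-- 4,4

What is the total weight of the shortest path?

Shortest path: 4,1 → 3,1 → 2,1 → 1,1 → 0,1 → 0,0, total weight = 30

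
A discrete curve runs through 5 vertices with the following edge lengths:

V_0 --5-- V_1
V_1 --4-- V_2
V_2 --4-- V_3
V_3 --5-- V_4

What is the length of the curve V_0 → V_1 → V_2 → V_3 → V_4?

Arc length = 5 + 4 + 4 + 5 = 18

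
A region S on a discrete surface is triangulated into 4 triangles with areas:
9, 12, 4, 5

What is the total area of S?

9 + 12 + 4 + 5 = 30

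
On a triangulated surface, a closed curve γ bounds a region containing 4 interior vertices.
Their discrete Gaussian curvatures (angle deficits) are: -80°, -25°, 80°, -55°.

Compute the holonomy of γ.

Holonomy = total enclosed curvature = (-80°) + (-25°) + 80° + (-55°) = -80°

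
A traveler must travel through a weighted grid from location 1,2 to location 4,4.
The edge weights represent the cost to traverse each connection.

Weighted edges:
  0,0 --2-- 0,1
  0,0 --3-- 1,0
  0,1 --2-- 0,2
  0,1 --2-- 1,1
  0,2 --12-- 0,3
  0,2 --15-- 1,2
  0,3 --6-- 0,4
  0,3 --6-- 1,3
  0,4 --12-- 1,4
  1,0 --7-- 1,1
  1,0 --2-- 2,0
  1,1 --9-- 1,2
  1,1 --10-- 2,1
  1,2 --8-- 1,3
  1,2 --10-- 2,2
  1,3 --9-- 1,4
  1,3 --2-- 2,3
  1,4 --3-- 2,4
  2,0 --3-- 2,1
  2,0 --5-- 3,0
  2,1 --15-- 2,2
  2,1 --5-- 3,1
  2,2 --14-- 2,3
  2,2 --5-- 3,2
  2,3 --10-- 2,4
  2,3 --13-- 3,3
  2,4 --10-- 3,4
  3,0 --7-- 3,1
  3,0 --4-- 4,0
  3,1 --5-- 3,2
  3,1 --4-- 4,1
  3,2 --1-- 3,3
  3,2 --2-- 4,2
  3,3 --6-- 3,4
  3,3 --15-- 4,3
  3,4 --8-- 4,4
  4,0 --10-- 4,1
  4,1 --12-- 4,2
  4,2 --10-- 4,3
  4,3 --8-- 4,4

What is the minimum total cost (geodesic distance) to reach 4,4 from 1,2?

Shortest path: 1,2 → 2,2 → 3,2 → 3,3 → 3,4 → 4,4, total weight = 30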